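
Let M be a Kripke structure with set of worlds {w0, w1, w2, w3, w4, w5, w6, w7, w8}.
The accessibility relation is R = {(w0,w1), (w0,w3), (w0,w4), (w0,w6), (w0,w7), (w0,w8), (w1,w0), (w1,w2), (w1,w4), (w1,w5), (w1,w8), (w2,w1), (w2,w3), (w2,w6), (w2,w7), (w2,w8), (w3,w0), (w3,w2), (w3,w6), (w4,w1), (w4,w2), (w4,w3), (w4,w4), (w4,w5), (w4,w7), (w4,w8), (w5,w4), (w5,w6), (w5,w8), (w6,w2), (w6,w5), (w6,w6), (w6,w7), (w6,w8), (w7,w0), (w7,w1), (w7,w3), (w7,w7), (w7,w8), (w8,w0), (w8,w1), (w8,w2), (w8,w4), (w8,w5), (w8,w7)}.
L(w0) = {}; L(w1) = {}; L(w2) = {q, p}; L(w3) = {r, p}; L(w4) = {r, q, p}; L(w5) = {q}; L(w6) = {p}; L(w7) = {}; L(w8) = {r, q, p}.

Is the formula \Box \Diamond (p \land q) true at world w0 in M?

Yes

At w0: \Box \Diamond (p \land q) requires \Diamond (p \land q) at every successor {w1, w3, w4, w6, w7, w8}.
  At w1: \Diamond (p \land q) is true.
  At w3: \Diamond (p \land q) is true.
  At w4: \Diamond (p \land q) is true.
  At w6: \Diamond (p \land q) is true.
  At w7: \Diamond (p \land q) is true.
  At w8: \Diamond (p \land q) is true.
So \Box \Diamond (p \land q) is true at w0.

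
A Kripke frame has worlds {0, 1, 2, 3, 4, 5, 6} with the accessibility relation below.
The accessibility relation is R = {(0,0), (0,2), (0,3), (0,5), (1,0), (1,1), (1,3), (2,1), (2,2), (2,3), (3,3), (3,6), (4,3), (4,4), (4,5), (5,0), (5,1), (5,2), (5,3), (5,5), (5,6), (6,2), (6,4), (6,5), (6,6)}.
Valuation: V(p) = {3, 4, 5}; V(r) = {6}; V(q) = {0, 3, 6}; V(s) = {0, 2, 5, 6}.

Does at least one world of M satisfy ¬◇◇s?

Recall that ◇ψ holds at a world iff ψ holds at some accessible world.
Let φ = ¬◇◇s. Evaluate φ at each world:
  0 (successors {0, 2, 3, 5}): φ is false.
  1 (successors {0, 1, 3}): φ is false.
  2 (successors {1, 2, 3}): φ is false.
  3 (successors {3, 6}): φ is false.
  4 (successors {3, 4, 5}): φ is false.
  5 (successors {0, 1, 2, 3, 5, 6}): φ is false.
  6 (successors {2, 4, 5, 6}): φ is false.
For instance, at 1:
  At 1: ◇◇s is true, so ¬◇◇s is false.
    At 1: ◇◇s requires ◇s at some successor in {0, 1, 3}.
      ◇s holds at 0, so ◇◇s is true at 1.

No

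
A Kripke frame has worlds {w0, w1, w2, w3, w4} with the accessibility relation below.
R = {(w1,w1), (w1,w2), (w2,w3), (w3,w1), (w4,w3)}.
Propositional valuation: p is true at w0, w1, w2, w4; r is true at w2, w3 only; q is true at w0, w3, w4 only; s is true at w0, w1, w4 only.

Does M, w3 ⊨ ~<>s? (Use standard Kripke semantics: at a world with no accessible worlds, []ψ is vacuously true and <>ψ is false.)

At w3: <>s is true, so ~<>s is false.
  At w3: <>s requires s at some successor in {w1}.
    s holds at w1, so <>s is true at w3.

No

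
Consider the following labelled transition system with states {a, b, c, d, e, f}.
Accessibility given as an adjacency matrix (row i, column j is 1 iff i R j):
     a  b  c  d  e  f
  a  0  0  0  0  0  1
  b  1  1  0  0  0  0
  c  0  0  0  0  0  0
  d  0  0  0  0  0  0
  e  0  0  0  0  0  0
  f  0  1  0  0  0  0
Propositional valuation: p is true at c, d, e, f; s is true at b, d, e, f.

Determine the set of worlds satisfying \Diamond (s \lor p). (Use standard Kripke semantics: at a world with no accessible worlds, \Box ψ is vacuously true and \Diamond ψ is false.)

Let φ = \Diamond (s \lor p). Evaluate φ at each world:
  a (successors {f}): φ is true.
  b (successors {a, b}): φ is true.
  c (successors ∅): φ is false.
  d (successors ∅): φ is false.
  e (successors ∅): φ is false.
  f (successors {b}): φ is true.
For instance, at b:
  At b: \Diamond (s \lor p) requires s \lor p at some successor in {a, b}.
    s \lor p holds at b, so \Diamond (s \lor p) is true at b.
Satisfying worlds: {a, b, f}

a, b, f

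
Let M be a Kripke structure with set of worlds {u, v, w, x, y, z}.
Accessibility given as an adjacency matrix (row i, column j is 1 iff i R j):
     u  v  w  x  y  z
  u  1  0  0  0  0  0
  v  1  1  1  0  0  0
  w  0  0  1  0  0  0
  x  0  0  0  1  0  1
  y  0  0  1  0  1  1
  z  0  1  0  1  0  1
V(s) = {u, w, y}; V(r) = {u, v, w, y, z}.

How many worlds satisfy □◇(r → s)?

6

Recall that □ψ holds at a world iff ψ holds at every accessible world, and ◇ψ holds iff ψ holds at some accessible world.
Let φ = □◇(r → s). Evaluate φ at each world:
  u (successors {u}): φ is true.
  v (successors {u, v, w}): φ is true.
  w (successors {w}): φ is true.
  x (successors {x, z}): φ is true.
  y (successors {w, y, z}): φ is true.
  z (successors {v, x, z}): φ is true.
For instance, at z:
  At z: □◇(r → s) requires ◇(r → s) at every successor {v, x, z}.
      At v: ◇(r → s) requires r → s at some successor in {u, v, w}.
        r → s holds at u, so ◇(r → s) is true at v.
      At x: ◇(r → s) requires r → s at some successor in {x, z}.
        r → s holds at x, so ◇(r → s) is true at x.
      At z: ◇(r → s) requires r → s at some successor in {v, x, z}.
        r → s holds at x, so ◇(r → s) is true at z.
  So □◇(r → s) is true at z.
Satisfying worlds: {u, v, w, x, y, z}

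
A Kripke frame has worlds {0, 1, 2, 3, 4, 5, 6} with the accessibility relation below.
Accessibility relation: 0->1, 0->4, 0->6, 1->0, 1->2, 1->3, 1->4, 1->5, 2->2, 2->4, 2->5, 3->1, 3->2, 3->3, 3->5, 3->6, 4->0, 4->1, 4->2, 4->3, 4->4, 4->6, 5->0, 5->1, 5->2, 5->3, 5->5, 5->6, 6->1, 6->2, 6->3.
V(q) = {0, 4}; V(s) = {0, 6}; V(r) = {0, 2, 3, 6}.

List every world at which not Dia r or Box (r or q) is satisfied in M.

Let φ = not Dia r or Box (r or q). Evaluate φ at each world:
  0 (successors {1, 4, 6}): φ is false.
  1 (successors {0, 2, 3, 4, 5}): φ is false.
  2 (successors {2, 4, 5}): φ is false.
  3 (successors {1, 2, 3, 5, 6}): φ is false.
  4 (successors {0, 1, 2, 3, 4, 6}): φ is false.
  5 (successors {0, 1, 2, 3, 5, 6}): φ is false.
  6 (successors {1, 2, 3}): φ is false.
For instance, at 3:
  At 3: not Dia r is false, Box (r or q) is false, so not Dia r or Box (r or q) is false.
    At 3: Dia r is true, so not Dia r is false.
      At 3: Dia r requires r at some successor in {1, 2, 3, 5, 6}.
        r holds at 2, so Dia r is true at 3.
    At 3: Box (r or q) requires r or q at every successor {1, 2, 3, 5, 6}.
      r or q fails at 1, so Box (r or q) is false at 3.
Satisfying worlds: none.

none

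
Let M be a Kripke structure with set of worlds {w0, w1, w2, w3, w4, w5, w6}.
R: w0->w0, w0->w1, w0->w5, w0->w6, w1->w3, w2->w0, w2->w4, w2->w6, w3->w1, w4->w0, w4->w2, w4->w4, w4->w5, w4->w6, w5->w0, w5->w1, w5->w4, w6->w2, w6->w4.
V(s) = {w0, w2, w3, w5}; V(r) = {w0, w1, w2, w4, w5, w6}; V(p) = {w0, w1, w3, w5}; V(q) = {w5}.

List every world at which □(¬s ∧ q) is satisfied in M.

Let φ = □(¬s ∧ q). Evaluate φ at each world:
  w0 (successors {w0, w1, w5, w6}): φ is false.
  w1 (successors {w3}): φ is false.
  w2 (successors {w0, w4, w6}): φ is false.
  w3 (successors {w1}): φ is false.
  w4 (successors {w0, w2, w4, w5, w6}): φ is false.
  w5 (successors {w0, w1, w4}): φ is false.
  w6 (successors {w2, w4}): φ is false.
For instance, at w4:
  At w4: □(¬s ∧ q) requires ¬s ∧ q at every successor {w0, w2, w4, w5, w6}.
    ¬s ∧ q fails at w0, so □(¬s ∧ q) is false at w4.
Satisfying worlds: none.

none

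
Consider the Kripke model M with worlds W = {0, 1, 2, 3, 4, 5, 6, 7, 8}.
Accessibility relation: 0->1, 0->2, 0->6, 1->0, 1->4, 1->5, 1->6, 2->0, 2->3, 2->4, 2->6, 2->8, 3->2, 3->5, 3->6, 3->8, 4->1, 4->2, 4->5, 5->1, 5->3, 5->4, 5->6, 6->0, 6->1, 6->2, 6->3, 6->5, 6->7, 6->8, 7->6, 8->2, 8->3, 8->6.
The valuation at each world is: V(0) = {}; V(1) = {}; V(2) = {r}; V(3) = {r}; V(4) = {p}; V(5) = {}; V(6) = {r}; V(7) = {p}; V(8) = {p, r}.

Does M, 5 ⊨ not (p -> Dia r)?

No

Recall that Dia ψ holds at a world iff ψ holds at some accessible world.
At 5: p -> Dia r is true, so not (p -> Dia r) is false.
  At 5: p is false, Dia r is true, so p -> Dia r is true.
    At 5: Dia r requires r at some successor in {1, 3, 4, 6}.
      r holds at 3, so Dia r is true at 5.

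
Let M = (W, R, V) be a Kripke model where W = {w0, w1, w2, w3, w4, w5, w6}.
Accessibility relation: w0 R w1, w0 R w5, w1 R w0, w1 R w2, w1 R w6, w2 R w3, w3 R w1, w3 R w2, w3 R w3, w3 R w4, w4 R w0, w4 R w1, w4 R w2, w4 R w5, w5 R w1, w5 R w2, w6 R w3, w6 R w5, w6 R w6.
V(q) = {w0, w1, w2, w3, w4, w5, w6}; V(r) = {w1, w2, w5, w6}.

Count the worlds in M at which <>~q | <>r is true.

Let φ = <>~q | <>r. Evaluate φ at each world:
  w0 (successors {w1, w5}): φ is true.
  w1 (successors {w0, w2, w6}): φ is true.
  w2 (successors {w3}): φ is false.
  w3 (successors {w1, w2, w3, w4}): φ is true.
  w4 (successors {w0, w1, w2, w5}): φ is true.
  w5 (successors {w1, w2}): φ is true.
  w6 (successors {w3, w5, w6}): φ is true.
For instance, at w3:
  At w3: <>~q is false, <>r is true, so <>~q | <>r is true.
    At w3: <>~q requires ~q at some successor in {w1, w2, w3, w4}.
      At w1: ~q is false.
      At w2: ~q is false.
      At w3: ~q is false.
      At w4: ~q is false.
    So <>~q is false at w3.
    At w3: <>r requires r at some successor in {w1, w2, w3, w4}.
      r holds at w1, so <>r is true at w3.
Satisfying worlds: {w0, w1, w3, w4, w5, w6}

6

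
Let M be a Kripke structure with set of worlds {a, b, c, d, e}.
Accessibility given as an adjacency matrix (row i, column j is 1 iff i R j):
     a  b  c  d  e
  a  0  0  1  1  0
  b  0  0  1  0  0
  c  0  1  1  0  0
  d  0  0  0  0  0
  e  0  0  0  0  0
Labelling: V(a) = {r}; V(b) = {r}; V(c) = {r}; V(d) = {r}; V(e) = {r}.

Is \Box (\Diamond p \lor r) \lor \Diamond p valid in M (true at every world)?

Yes

Let φ = \Box (\Diamond p \lor r) \lor \Diamond p. Evaluate φ at each world:
  a (successors {c, d}): φ is true.
  b (successors {c}): φ is true.
  c (successors {b, c}): φ is true.
  d (successors ∅): φ is true.
  e (successors ∅): φ is true.
For instance, at a:
  At a: \Box (\Diamond p \lor r) is true, \Diamond p is false, so \Box (\Diamond p \lor r) \lor \Diamond p is true.
    At a: \Box (\Diamond p \lor r) requires \Diamond p \lor r at every successor {c, d}.
      At c: \Diamond p \lor r is true.
      At d: \Diamond p \lor r is true.
    So \Box (\Diamond p \lor r) is true at a.
    At a: \Diamond p requires p at some successor in {c, d}.
      At c: p is false.
      At d: p is false.
    So \Diamond p is false at a.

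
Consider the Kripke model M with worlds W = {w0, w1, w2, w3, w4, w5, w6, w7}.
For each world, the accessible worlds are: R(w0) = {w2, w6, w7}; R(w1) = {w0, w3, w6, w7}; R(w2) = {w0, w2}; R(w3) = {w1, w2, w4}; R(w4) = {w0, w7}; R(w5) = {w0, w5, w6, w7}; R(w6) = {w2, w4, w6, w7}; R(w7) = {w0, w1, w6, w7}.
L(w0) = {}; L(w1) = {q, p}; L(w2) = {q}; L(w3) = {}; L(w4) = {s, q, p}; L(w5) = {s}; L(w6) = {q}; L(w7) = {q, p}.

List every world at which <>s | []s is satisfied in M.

w3, w5, w6

Recall that []ψ holds at a world iff ψ holds at every accessible world, and <>ψ holds iff ψ holds at some accessible world.
Let φ = <>s | []s. Evaluate φ at each world:
  w0 (successors {w2, w6, w7}): φ is false.
  w1 (successors {w0, w3, w6, w7}): φ is false.
  w2 (successors {w0, w2}): φ is false.
  w3 (successors {w1, w2, w4}): φ is true.
  w4 (successors {w0, w7}): φ is false.
  w5 (successors {w0, w5, w6, w7}): φ is true.
  w6 (successors {w2, w4, w6, w7}): φ is true.
  w7 (successors {w0, w1, w6, w7}): φ is false.
For instance, at w6:
  At w6: <>s is true, []s is false, so <>s | []s is true.
    At w6: <>s requires s at some successor in {w2, w4, w6, w7}.
      s holds at w4, so <>s is true at w6.
    At w6: []s requires s at every successor {w2, w4, w6, w7}.
      s fails at w2, so []s is false at w6.
Satisfying worlds: {w3, w5, w6}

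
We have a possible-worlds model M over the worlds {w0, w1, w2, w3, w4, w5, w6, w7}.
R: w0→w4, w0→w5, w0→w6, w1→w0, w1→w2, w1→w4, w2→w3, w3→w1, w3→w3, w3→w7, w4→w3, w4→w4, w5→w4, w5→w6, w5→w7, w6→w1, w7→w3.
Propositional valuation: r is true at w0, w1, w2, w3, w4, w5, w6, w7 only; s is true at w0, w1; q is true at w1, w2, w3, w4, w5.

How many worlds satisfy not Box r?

Let φ = not Box r. Evaluate φ at each world:
  w0 (successors {w4, w5, w6}): φ is false.
  w1 (successors {w0, w2, w4}): φ is false.
  w2 (successors {w3}): φ is false.
  w3 (successors {w1, w3, w7}): φ is false.
  w4 (successors {w3, w4}): φ is false.
  w5 (successors {w4, w6, w7}): φ is false.
  w6 (successors {w1}): φ is false.
  w7 (successors {w3}): φ is false.
For instance, at w4:
  At w4: Box r is true, so not Box r is false.
    At w4: Box r requires r at every successor {w3, w4}.
      At w3: r is true.
      At w4: r is true.
    So Box r is true at w4.
Satisfying worlds: none.

0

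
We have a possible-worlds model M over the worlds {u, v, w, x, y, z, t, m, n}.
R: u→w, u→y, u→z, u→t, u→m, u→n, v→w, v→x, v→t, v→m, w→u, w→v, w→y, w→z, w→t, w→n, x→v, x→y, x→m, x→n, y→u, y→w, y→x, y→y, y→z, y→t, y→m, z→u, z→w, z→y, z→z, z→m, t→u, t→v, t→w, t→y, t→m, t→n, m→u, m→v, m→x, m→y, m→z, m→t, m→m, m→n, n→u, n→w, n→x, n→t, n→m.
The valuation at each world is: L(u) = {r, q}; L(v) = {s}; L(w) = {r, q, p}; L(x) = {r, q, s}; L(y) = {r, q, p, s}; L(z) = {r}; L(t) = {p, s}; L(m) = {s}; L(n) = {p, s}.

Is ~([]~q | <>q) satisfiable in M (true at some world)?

Let φ = ~([]~q | <>q). Evaluate φ at each world:
  u (successors {w, y, z, t, m, n}): φ is false.
  v (successors {w, x, t, m}): φ is false.
  w (successors {u, v, y, z, t, n}): φ is false.
  x (successors {v, y, m, n}): φ is false.
  y (successors {u, w, x, y, z, t, m}): φ is false.
  z (successors {u, w, y, z, m}): φ is false.
  t (successors {u, v, w, y, m, n}): φ is false.
  m (successors {u, v, x, y, z, t, m, n}): φ is false.
  n (successors {u, w, x, t, m}): φ is false.
For instance, at w:
  At w: []~q | <>q is true, so ~([]~q | <>q) is false.
    At w: []~q is false, <>q is true, so []~q | <>q is true.
      At w: []~q requires ~q at every successor {u, v, y, z, t, n}.
        ~q fails at u, so []~q is false at w.
      At w: <>q requires q at some successor in {u, v, y, z, t, n}.
        q holds at u, so <>q is true at w.

No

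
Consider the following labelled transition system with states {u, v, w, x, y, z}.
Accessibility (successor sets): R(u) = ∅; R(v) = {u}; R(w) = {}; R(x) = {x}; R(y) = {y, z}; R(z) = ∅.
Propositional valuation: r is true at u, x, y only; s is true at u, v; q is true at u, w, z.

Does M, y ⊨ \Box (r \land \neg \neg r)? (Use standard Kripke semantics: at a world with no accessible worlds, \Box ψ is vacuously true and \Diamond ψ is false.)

No

At y: \Box (r \land \neg \neg r) requires r \land \neg \neg r at every successor {y, z}.
  r \land \neg \neg r fails at z, so \Box (r \land \neg \neg r) is false at y.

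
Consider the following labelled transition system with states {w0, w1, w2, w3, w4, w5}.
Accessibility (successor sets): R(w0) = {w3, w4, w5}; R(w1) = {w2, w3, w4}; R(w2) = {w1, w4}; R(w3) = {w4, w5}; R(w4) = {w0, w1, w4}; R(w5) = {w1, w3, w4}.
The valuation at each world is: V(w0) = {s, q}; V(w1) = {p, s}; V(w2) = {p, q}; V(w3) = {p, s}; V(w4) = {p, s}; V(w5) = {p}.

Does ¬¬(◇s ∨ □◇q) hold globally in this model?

Let φ = ¬¬(◇s ∨ □◇q). Evaluate φ at each world:
  w0 (successors {w3, w4, w5}): φ is true.
  w1 (successors {w2, w3, w4}): φ is true.
  w2 (successors {w1, w4}): φ is true.
  w3 (successors {w4, w5}): φ is true.
  w4 (successors {w0, w1, w4}): φ is true.
  w5 (successors {w1, w3, w4}): φ is true.
For instance, at w4:
  At w4: ¬(◇s ∨ □◇q) is false, so ¬¬(◇s ∨ □◇q) is true.
    At w4: ◇s ∨ □◇q is true, so ¬(◇s ∨ □◇q) is false.
      At w4: ◇s is true, □◇q is false, so ◇s ∨ □◇q is true.

Yes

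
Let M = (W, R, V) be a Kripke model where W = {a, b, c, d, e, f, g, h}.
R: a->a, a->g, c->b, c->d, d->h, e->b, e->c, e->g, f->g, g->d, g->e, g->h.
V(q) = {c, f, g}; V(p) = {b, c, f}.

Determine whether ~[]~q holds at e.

Yes

At e: []~q is false, so ~[]~q is true.
  At e: []~q requires ~q at every successor {b, c, g}.
    ~q fails at c, so []~q is false at e.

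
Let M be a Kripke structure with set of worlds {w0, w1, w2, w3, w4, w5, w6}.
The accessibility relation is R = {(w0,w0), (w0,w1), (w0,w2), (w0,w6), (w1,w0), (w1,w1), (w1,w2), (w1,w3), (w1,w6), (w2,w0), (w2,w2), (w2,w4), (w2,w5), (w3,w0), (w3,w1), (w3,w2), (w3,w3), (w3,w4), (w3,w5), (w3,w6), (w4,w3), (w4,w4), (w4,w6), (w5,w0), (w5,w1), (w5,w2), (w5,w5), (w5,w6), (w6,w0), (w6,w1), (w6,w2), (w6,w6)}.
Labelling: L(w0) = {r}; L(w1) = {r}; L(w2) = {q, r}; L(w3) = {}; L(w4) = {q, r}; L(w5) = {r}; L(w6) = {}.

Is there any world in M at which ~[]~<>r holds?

Yes

Let φ = ~[]~<>r. Evaluate φ at each world:
  w0 (successors {w0, w1, w2, w6}): φ is true.
  w1 (successors {w0, w1, w2, w3, w6}): φ is true.
  w2 (successors {w0, w2, w4, w5}): φ is true.
  w3 (successors {w0, w1, w2, w3, w4, w5, w6}): φ is true.
  w4 (successors {w3, w4, w6}): φ is true.
  w5 (successors {w0, w1, w2, w5, w6}): φ is true.
  w6 (successors {w0, w1, w2, w6}): φ is true.
Detail at w0 (witness):
  At w0: []~<>r is false, so ~[]~<>r is true.
    At w0: []~<>r requires ~<>r at every successor {w0, w1, w2, w6}.
      ~<>r fails at w0, so []~<>r is false at w0.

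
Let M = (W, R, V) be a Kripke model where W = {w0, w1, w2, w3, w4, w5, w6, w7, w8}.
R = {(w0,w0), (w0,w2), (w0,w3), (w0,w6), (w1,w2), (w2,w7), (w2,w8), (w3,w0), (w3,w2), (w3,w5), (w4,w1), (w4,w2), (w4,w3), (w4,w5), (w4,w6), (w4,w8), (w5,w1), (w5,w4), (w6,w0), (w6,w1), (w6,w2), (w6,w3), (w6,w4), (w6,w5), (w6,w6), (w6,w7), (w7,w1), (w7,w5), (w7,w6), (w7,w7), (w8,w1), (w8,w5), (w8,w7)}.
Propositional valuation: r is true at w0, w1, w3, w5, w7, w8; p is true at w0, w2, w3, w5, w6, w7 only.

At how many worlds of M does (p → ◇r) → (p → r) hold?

Recall that ◇ψ holds at a world iff ψ holds at some accessible world.
Let φ = (p → ◇r) → (p → r). Evaluate φ at each world:
  w0 (successors {w0, w2, w3, w6}): φ is true.
  w1 (successors {w2}): φ is true.
  w2 (successors {w7, w8}): φ is false.
  w3 (successors {w0, w2, w5}): φ is true.
  w4 (successors {w1, w2, w3, w5, w6, w8}): φ is true.
  w5 (successors {w1, w4}): φ is true.
  w6 (successors {w0, w1, w2, w3, w4, w5, w6, w7}): φ is false.
  w7 (successors {w1, w5, w6, w7}): φ is true.
  w8 (successors {w1, w5, w7}): φ is true.
For instance, at w6:
  At w6: p → ◇r is true, p → r is false, so (p → ◇r) → (p → r) is false.
    At w6: p is true, ◇r is true, so p → ◇r is true.
      At w6: ◇r requires r at some successor in {w0, w1, w2, w3, w4, w5, w6, w7}.
        r holds at w0, so ◇r is true at w6.
Satisfying worlds: {w0, w1, w3, w4, w5, w7, w8}

7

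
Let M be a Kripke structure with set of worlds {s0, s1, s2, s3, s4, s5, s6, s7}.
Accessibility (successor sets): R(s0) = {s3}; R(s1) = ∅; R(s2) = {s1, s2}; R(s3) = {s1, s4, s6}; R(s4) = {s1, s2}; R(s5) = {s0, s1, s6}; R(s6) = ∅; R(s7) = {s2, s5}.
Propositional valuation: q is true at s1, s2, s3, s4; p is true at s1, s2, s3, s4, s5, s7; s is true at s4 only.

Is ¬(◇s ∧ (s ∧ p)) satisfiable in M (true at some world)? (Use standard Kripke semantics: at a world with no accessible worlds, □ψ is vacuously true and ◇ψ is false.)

Let φ = ¬(◇s ∧ (s ∧ p)). Evaluate φ at each world:
  s0 (successors {s3}): φ is true.
  s1 (successors ∅): φ is true.
  s2 (successors {s1, s2}): φ is true.
  s3 (successors {s1, s4, s6}): φ is true.
  s4 (successors {s1, s2}): φ is true.
  s5 (successors {s0, s1, s6}): φ is true.
  s6 (successors ∅): φ is true.
  s7 (successors {s2, s5}): φ is true.
Detail at s0 (witness):
  At s0: ◇s ∧ (s ∧ p) is false, so ¬(◇s ∧ (s ∧ p)) is true.
    At s0: ◇s is false, s ∧ p is false, so ◇s ∧ (s ∧ p) is false.
      At s0: ◇s requires s at some successor in {s3}.
        At s3: s is false.
      So ◇s is false at s0.

Yes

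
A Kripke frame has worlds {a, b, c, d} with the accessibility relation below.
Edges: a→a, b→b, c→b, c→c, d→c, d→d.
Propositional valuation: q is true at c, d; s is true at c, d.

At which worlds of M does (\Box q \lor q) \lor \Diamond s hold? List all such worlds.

c, d

Let φ = (\Box q \lor q) \lor \Diamond s. Evaluate φ at each world:
  a (successors {a}): φ is false.
  b (successors {b}): φ is false.
  c (successors {b, c}): φ is true.
  d (successors {c, d}): φ is true.
For instance, at b:
  At b: \Box q \lor q is false, \Diamond s is false, so (\Box q \lor q) \lor \Diamond s is false.
    At b: \Box q is false, q is false, so \Box q \lor q is false.
      At b: \Box q requires q at every successor {b}.
        q fails at b, so \Box q is false at b.
    At b: \Diamond s requires s at some successor in {b}.
      At b: s is false.
    So \Diamond s is false at b.
Satisfying worlds: {c, d}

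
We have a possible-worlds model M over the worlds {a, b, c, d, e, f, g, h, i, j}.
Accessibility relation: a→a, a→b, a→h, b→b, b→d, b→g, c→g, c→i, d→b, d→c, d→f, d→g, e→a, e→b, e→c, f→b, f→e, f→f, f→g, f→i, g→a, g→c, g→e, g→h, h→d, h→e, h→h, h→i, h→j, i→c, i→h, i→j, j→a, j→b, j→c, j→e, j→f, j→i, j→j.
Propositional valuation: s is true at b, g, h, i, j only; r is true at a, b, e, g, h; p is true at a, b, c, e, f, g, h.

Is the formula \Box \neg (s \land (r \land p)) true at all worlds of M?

Let φ = \Box \neg (s \land (r \land p)). Evaluate φ at each world:
  a (successors {a, b, h}): φ is false.
  b (successors {b, d, g}): φ is false.
  c (successors {g, i}): φ is false.
  d (successors {b, c, f, g}): φ is false.
  e (successors {a, b, c}): φ is false.
  f (successors {b, e, f, g, i}): φ is false.
  g (successors {a, c, e, h}): φ is false.
  h (successors {d, e, h, i, j}): φ is false.
  i (successors {c, h, j}): φ is false.
  j (successors {a, b, c, e, f, i, j}): φ is false.
Detail at a (counterexample):
  At a: \Box \neg (s \land (r \land p)) requires \neg (s \land (r \land p)) at every successor {a, b, h}.
    \neg (s \land (r \land p)) fails at b, so \Box \neg (s \land (r \land p)) is false at a.

No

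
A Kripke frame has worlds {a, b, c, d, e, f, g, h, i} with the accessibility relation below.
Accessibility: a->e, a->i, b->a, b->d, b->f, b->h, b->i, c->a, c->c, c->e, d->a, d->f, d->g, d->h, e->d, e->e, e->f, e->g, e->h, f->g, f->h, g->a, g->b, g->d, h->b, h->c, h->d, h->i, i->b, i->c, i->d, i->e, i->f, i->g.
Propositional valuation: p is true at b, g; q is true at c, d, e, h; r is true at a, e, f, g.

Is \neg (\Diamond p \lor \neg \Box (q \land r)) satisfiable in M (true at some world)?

No

Let φ = \neg (\Diamond p \lor \neg \Box (q \land r)). Evaluate φ at each world:
  a (successors {e, i}): φ is false.
  b (successors {a, d, f, h, i}): φ is false.
  c (successors {a, c, e}): φ is false.
  d (successors {a, f, g, h}): φ is false.
  e (successors {d, e, f, g, h}): φ is false.
  f (successors {g, h}): φ is false.
  g (successors {a, b, d}): φ is false.
  h (successors {b, c, d, i}): φ is false.
  i (successors {b, c, d, e, f, g}): φ is false.
For instance, at f:
  At f: \Diamond p \lor \neg \Box (q \land r) is true, so \neg (\Diamond p \lor \neg \Box (q \land r)) is false.
    At f: \Diamond p is true, \neg \Box (q \land r) is true, so \Diamond p \lor \neg \Box (q \land r) is true.
      At f: \Diamond p requires p at some successor in {g, h}.
        p holds at g, so \Diamond p is true at f.
      At f: \Box (q \land r) is false, so \neg \Box (q \land r) is true.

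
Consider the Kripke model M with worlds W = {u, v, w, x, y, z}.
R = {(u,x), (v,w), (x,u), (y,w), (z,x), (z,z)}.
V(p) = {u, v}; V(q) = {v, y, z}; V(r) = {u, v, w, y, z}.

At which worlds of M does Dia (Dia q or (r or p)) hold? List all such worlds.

Recall that Dia ψ holds at a world iff ψ holds at some accessible world.
Let φ = Dia (Dia q or (r or p)). Evaluate φ at each world:
  u (successors {x}): φ is false.
  v (successors {w}): φ is true.
  w (successors ∅): φ is false.
  x (successors {u}): φ is true.
  y (successors {w}): φ is true.
  z (successors {x, z}): φ is true.
For instance, at z:
  At z: Dia (Dia q or (r or p)) requires Dia q or (r or p) at some successor in {x, z}.
    Dia q or (r or p) holds at z, so Dia (Dia q or (r or p)) is true at z.
      At z: Dia q is true, r or p is true, so Dia q or (r or p) is true.
Satisfying worlds: {v, x, y, z}

v, x, y, z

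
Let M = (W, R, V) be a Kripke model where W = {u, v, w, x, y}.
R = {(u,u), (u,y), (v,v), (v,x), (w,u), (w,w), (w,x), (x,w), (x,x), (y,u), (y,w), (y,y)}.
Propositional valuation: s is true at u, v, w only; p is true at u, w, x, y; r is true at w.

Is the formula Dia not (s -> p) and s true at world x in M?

At x: Dia not (s -> p) is false, s is false, so Dia not (s -> p) and s is false.
  At x: Dia not (s -> p) requires not (s -> p) at some successor in {w, x}.
    At w: not (s -> p) is false.
    At x: not (s -> p) is false.
  So Dia not (s -> p) is false at x.

No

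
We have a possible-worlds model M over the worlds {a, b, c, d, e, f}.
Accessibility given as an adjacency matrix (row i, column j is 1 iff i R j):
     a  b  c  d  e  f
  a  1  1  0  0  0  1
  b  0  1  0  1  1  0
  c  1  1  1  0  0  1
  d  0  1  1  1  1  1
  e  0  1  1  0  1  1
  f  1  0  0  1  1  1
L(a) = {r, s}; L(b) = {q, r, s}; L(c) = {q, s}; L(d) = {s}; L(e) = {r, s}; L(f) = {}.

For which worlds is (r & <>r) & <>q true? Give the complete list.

Let φ = (r & <>r) & <>q. Evaluate φ at each world:
  a (successors {a, b, f}): φ is true.
  b (successors {b, d, e}): φ is true.
  c (successors {a, b, c, f}): φ is false.
  d (successors {b, c, d, e, f}): φ is false.
  e (successors {b, c, e, f}): φ is true.
  f (successors {a, d, e, f}): φ is false.
For instance, at a:
  At a: r & <>r is true, <>q is true, so (r & <>r) & <>q is true.
    At a: r is true, <>r is true, so r & <>r is true.
      At a: <>r requires r at some successor in {a, b, f}.
        r holds at a, so <>r is true at a.
    At a: <>q requires q at some successor in {a, b, f}.
      q holds at b, so <>q is true at a.
Satisfying worlds: {a, b, e}

a, b, e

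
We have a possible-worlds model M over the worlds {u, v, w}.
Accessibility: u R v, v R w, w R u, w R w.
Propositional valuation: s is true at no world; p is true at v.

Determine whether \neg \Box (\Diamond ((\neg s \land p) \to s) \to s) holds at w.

Recall that \Box ψ holds at a world iff ψ holds at every accessible world, and \Diamond ψ holds iff ψ holds at some accessible world.
At w: \Box (\Diamond ((\neg s \land p) \to s) \to s) is false, so \neg \Box (\Diamond ((\neg s \land p) \to s) \to s) is true.
  At w: \Box (\Diamond ((\neg s \land p) \to s) \to s) requires \Diamond ((\neg s \land p) \to s) \to s at every successor {u, w}.
    \Diamond ((\neg s \land p) \to s) \to s fails at w, so \Box (\Diamond ((\neg s \land p) \to s) \to s) is false at w.
      At w: \Diamond ((\neg s \land p) \to s) is true, s is false, so \Diamond ((\neg s \land p) \to s) \to s is false.

Yes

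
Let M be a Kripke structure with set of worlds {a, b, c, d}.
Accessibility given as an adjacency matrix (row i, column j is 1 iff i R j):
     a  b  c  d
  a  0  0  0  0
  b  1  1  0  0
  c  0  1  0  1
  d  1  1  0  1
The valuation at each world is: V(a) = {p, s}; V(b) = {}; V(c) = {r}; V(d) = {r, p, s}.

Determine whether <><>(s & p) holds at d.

At d: <><>(s & p) requires <>(s & p) at some successor in {a, b, d}.
  <>(s & p) holds at b, so <><>(s & p) is true at d.
    At b: <>(s & p) requires s & p at some successor in {a, b}.
      s & p holds at a, so <>(s & p) is true at b.

Yes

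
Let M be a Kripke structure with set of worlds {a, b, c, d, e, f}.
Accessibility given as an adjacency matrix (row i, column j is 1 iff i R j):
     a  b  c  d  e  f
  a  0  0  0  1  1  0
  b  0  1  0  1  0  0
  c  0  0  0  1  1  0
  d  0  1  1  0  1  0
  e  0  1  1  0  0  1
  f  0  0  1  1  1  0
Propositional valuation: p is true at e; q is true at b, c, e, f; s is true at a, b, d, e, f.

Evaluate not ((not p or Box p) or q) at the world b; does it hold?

Recall that Box ψ holds at a world iff ψ holds at every accessible world, and Dia ψ holds iff ψ holds at some accessible world.
At b: (not p or Box p) or q is true, so not ((not p or Box p) or q) is false.
  At b: not p or Box p is true, q is true, so (not p or Box p) or q is true.
    At b: not p is true, Box p is false, so not p or Box p is true.
      At b: Box p requires p at every successor {b, d}.
        p fails at b, so Box p is false at b.

No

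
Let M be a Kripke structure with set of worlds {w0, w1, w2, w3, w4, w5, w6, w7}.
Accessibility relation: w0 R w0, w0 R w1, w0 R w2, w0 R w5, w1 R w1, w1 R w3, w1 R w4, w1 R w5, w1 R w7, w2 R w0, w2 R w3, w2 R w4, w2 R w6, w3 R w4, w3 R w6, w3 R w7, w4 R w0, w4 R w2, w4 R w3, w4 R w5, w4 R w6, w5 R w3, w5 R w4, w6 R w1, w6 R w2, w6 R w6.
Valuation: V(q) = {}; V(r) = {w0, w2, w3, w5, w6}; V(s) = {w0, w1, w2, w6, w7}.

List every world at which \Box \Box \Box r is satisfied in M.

Let φ = \Box \Box \Box r. Evaluate φ at each world:
  w0 (successors {w0, w1, w2, w5}): φ is false.
  w1 (successors {w1, w3, w4, w5, w7}): φ is false.
  w2 (successors {w0, w3, w4, w6}): φ is false.
  w3 (successors {w4, w6, w7}): φ is false.
  w4 (successors {w0, w2, w3, w5, w6}): φ is false.
  w5 (successors {w3, w4}): φ is false.
  w6 (successors {w1, w2, w6}): φ is false.
  w7 (successors ∅): φ is true.
For instance, at w6:
  At w6: \Box \Box \Box r requires \Box \Box r at every successor {w1, w2, w6}.
    \Box \Box r fails at w1, so \Box \Box \Box r is false at w6.
      At w1: \Box \Box r requires \Box r at every successor {w1, w3, w4, w5, w7}.
        \Box r fails at w1, so \Box \Box r is false at w1.
Satisfying worlds: {w7}

w7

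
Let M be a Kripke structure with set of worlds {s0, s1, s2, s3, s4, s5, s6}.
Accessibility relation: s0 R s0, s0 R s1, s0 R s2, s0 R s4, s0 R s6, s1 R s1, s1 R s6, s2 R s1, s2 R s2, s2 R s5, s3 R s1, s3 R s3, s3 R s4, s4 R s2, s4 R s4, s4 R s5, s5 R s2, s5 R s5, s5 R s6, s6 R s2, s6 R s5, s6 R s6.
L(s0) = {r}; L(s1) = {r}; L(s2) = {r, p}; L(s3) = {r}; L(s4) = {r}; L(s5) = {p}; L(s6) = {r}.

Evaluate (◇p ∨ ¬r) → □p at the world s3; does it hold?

At s3: ◇p ∨ ¬r is false, □p is false, so (◇p ∨ ¬r) → □p is true.
  At s3: ◇p is false, ¬r is false, so ◇p ∨ ¬r is false.
    At s3: ◇p requires p at some successor in {s1, s3, s4}.
      At s1: p is false.
      At s3: p is false.
      At s4: p is false.
    So ◇p is false at s3.
  At s3: □p requires p at every successor {s1, s3, s4}.
    p fails at s1, so □p is false at s3.

Yes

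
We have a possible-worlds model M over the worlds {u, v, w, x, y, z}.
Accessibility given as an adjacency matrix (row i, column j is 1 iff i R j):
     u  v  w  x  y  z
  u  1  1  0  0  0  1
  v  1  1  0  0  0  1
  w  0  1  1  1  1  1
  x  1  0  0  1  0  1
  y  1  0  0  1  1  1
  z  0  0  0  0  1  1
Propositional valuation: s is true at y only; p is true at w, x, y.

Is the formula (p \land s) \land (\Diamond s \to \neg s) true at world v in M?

No

Recall that \Diamond ψ holds at a world iff ψ holds at some accessible world.
At v: p \land s is false, \Diamond s \to \neg s is true, so (p \land s) \land (\Diamond s \to \neg s) is false.
  At v: \Diamond s is false, \neg s is true, so \Diamond s \to \neg s is true.
    At v: \Diamond s requires s at some successor in {u, v, z}.
      At u: s is false.
      At v: s is false.
      At z: s is false.
    So \Diamond s is false at v.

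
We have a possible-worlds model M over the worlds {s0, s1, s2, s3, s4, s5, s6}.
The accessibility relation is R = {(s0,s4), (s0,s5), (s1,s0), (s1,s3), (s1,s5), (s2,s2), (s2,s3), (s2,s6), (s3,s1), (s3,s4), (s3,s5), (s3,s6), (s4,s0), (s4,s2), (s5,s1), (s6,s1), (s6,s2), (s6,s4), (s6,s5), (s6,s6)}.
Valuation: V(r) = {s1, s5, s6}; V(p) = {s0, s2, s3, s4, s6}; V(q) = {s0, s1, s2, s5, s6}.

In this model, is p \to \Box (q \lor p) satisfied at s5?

At s5: p is false, \Box (q \lor p) is true, so p \to \Box (q \lor p) is true.
  At s5: \Box (q \lor p) requires q \lor p at every successor {s1}.
    At s1: q \lor p is true.
  So \Box (q \lor p) is true at s5.

Yes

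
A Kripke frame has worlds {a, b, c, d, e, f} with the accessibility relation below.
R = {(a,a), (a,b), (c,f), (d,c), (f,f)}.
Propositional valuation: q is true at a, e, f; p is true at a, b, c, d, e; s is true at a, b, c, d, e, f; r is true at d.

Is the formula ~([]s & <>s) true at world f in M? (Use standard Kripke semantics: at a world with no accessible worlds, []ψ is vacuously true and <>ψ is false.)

At f: []s & <>s is true, so ~([]s & <>s) is false.
  At f: []s is true, <>s is true, so []s & <>s is true.
    At f: []s requires s at every successor {f}.
      At f: s is true.
    So []s is true at f.
    At f: <>s requires s at some successor in {f}.
      s holds at f, so <>s is true at f.

No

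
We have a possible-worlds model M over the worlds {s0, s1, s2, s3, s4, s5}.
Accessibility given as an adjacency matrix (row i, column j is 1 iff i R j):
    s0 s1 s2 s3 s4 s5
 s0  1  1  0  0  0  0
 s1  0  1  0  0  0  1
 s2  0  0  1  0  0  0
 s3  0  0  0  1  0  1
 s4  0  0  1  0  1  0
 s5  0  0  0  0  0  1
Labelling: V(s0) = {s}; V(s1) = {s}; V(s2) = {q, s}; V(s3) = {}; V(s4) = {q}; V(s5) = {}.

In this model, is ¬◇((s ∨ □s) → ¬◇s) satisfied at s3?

No

At s3: ◇((s ∨ □s) → ¬◇s) is true, so ¬◇((s ∨ □s) → ¬◇s) is false.
  At s3: ◇((s ∨ □s) → ¬◇s) requires (s ∨ □s) → ¬◇s at some successor in {s3, s5}.
    (s ∨ □s) → ¬◇s holds at s3, so ◇((s ∨ □s) → ¬◇s) is true at s3.
      At s3: s ∨ □s is false, ¬◇s is true, so (s ∨ □s) → ¬◇s is true.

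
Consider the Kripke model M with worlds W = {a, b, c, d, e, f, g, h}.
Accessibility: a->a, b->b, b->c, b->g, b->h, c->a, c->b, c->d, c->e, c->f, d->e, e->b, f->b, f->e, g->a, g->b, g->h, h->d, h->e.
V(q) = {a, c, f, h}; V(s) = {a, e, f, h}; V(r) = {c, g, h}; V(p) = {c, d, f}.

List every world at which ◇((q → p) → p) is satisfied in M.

Recall that ◇ψ holds at a world iff ψ holds at some accessible world.
Let φ = ◇((q → p) → p). Evaluate φ at each world:
  a (successors {a}): φ is true.
  b (successors {b, c, g, h}): φ is true.
  c (successors {a, b, d, e, f}): φ is true.
  d (successors {e}): φ is false.
  e (successors {b}): φ is false.
  f (successors {b, e}): φ is false.
  g (successors {a, b, h}): φ is true.
  h (successors {d, e}): φ is true.
For instance, at g:
  At g: ◇((q → p) → p) requires (q → p) → p at some successor in {a, b, h}.
    (q → p) → p holds at a, so ◇((q → p) → p) is true at g.
Satisfying worlds: {a, b, c, g, h}

a, b, c, g, h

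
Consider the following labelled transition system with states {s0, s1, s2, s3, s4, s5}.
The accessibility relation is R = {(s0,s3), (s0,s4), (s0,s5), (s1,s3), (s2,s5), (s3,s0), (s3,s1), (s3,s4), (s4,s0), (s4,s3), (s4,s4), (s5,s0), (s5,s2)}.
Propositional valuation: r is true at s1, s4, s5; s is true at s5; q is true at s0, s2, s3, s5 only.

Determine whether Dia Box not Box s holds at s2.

No

At s2: Dia Box not Box s requires Box not Box s at some successor in {s5}.
  At s5: Box not Box s is false.
So Dia Box not Box s is false at s2.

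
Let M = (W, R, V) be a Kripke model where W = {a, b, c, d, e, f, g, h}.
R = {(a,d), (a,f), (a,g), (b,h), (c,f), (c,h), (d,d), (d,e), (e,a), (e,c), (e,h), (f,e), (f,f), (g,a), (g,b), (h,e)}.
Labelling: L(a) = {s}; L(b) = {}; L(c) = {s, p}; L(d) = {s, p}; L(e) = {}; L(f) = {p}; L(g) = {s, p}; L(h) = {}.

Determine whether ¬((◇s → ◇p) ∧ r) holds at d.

Recall that ◇ψ holds at a world iff ψ holds at some accessible world.
At d: (◇s → ◇p) ∧ r is false, so ¬((◇s → ◇p) ∧ r) is true.
  At d: ◇s → ◇p is true, r is false, so (◇s → ◇p) ∧ r is false.
    At d: ◇s is true, ◇p is true, so ◇s → ◇p is true.
      At d: ◇s requires s at some successor in {d, e}.
        s holds at d, so ◇s is true at d.
      At d: ◇p requires p at some successor in {d, e}.
        p holds at d, so ◇p is true at d.

Yes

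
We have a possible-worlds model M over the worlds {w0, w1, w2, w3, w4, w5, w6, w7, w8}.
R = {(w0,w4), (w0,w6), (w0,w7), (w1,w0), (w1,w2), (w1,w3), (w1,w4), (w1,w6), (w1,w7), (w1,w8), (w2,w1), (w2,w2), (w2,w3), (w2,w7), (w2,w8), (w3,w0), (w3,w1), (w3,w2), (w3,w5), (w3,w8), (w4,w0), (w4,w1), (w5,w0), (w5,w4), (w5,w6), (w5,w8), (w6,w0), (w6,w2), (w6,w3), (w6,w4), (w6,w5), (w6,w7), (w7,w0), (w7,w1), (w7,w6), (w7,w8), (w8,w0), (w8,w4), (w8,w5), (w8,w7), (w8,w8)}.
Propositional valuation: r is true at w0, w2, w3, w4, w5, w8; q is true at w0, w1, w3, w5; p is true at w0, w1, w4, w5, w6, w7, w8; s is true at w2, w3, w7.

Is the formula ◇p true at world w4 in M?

Yes

Recall that ◇ψ holds at a world iff ψ holds at some accessible world.
At w4: ◇p requires p at some successor in {w0, w1}.
  p holds at w0, so ◇p is true at w4.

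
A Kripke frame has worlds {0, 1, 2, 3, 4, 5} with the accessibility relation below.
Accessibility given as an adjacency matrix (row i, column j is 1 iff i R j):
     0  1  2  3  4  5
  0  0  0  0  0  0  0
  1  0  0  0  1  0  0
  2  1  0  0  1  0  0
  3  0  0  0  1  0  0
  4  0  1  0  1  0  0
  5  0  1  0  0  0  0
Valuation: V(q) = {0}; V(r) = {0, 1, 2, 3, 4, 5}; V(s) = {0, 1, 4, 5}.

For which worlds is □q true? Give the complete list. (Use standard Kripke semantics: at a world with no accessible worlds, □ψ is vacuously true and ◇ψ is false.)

0

Let φ = □q. Evaluate φ at each world:
  0 (successors ∅): φ is true.
  1 (successors {3}): φ is false.
  2 (successors {0, 3}): φ is false.
  3 (successors {3}): φ is false.
  4 (successors {1, 3}): φ is false.
  5 (successors {1}): φ is false.
For instance, at 2:
  At 2: □q requires q at every successor {0, 3}.
    q fails at 3, so □q is false at 2.
Satisfying worlds: {0}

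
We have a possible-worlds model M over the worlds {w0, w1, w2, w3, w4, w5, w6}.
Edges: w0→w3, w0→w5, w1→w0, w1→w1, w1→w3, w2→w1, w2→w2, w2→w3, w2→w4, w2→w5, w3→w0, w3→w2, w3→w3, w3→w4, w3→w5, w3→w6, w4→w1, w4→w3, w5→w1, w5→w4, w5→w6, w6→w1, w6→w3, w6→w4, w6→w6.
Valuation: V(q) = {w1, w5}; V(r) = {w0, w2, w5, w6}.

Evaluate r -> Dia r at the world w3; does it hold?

Yes

Recall that Dia ψ holds at a world iff ψ holds at some accessible world.
At w3: r is false, Dia r is true, so r -> Dia r is true.
  At w3: Dia r requires r at some successor in {w0, w2, w3, w4, w5, w6}.
    r holds at w0, so Dia r is true at w3.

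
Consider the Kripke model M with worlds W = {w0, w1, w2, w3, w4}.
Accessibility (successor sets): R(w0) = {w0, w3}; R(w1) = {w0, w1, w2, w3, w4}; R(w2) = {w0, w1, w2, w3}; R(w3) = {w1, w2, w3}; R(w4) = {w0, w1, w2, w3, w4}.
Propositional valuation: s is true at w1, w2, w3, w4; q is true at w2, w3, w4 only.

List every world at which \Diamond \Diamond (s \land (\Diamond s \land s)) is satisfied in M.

Let φ = \Diamond \Diamond (s \land (\Diamond s \land s)). Evaluate φ at each world:
  w0 (successors {w0, w3}): φ is true.
  w1 (successors {w0, w1, w2, w3, w4}): φ is true.
  w2 (successors {w0, w1, w2, w3}): φ is true.
  w3 (successors {w1, w2, w3}): φ is true.
  w4 (successors {w0, w1, w2, w3, w4}): φ is true.
For instance, at w3:
  At w3: \Diamond \Diamond (s \land (\Diamond s \land s)) requires \Diamond (s \land (\Diamond s \land s)) at some successor in {w1, w2, w3}.
    \Diamond (s \land (\Diamond s \land s)) holds at w1, so \Diamond \Diamond (s \land (\Diamond s \land s)) is true at w3.
      At w1: \Diamond (s \land (\Diamond s \land s)) requires s \land (\Diamond s \land s) at some successor in {w0, w1, w2, w3, w4}.
        s \land (\Diamond s \land s) holds at w1, so \Diamond (s \land (\Diamond s \land s)) is true at w1.
Satisfying worlds: {w0, w1, w2, w3, w4}

w0, w1, w2, w3, w4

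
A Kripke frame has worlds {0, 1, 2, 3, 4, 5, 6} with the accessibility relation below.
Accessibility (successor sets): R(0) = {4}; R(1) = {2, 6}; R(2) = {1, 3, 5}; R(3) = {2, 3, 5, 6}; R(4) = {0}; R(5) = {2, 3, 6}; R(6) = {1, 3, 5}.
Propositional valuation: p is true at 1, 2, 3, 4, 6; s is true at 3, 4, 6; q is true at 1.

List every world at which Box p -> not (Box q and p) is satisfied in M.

0, 1, 2, 3, 4, 5, 6

Let φ = Box p -> not (Box q and p). Evaluate φ at each world:
  0 (successors {4}): φ is true.
  1 (successors {2, 6}): φ is true.
  2 (successors {1, 3, 5}): φ is true.
  3 (successors {2, 3, 5, 6}): φ is true.
  4 (successors {0}): φ is true.
  5 (successors {2, 3, 6}): φ is true.
  6 (successors {1, 3, 5}): φ is true.
For instance, at 5:
  At 5: Box p is true, not (Box q and p) is true, so Box p -> not (Box q and p) is true.
    At 5: Box p requires p at every successor {2, 3, 6}.
      At 2: p is true.
      At 3: p is true.
      At 6: p is true.
    So Box p is true at 5.
    At 5: Box q and p is false, so not (Box q and p) is true.
      At 5: Box q is false, p is false, so Box q and p is false.
Satisfying worlds: {0, 1, 2, 3, 4, 5, 6}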